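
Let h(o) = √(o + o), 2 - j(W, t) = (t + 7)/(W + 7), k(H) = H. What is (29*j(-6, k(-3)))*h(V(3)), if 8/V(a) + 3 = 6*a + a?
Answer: -116*√2/3 ≈ -54.683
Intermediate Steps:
j(W, t) = 2 - (7 + t)/(7 + W) (j(W, t) = 2 - (t + 7)/(W + 7) = 2 - (7 + t)/(7 + W))
V(a) = 8/(-3 + 7*a) (V(a) = 8/(-3 + (6*a + a)) = 8/(-3 + 7*a))
h(o) = √2*√o (h(o) = √(2*o) = √2*√o)
(29*j(-6, k(-3)))*h(V(3)) = (29*((7 - 1*(-3) + 2*(-6))/(7 - 6)))*(√2*√(8/(-3 + 7*3))) = (29*((7 + 3 - 12)/1))*(√2*√(8/(-3 + 21))) = (29*(1*(-2)))*(√2*√(8/18)) = (29*(-2))*(√2*√(8*(1/18))) = -58*√2*√(4/9) = -58*√2*2/3 = -116*√2/3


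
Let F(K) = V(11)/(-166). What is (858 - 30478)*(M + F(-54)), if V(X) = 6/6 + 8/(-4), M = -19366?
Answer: 47610521550/83 ≈ 5.7362e+8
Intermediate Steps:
V(X) = -1 (V(X) = 6*(1/6) + 8*(-1/4) = 1 - 2 = -1)
F(K) = 1/166 (F(K) = -1/(-166) = -1*(-1/166) = 1/166)
(858 - 30478)*(M + F(-54)) = (858 - 30478)*(-19366 + 1/166) = -29620*(-3214755/166) = 47610521550/83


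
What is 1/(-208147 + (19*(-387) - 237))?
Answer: -1/215737 ≈ -4.6353e-6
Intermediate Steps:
1/(-208147 + (19*(-387) - 237)) = 1/(-208147 + (-7353 - 237)) = 1/(-208147 - 7590) = 1/(-215737) = -1/215737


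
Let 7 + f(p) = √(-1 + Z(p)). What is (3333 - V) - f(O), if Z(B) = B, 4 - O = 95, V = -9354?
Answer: 12694 - 2*I*√23 ≈ 12694.0 - 9.5917*I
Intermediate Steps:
O = -91 (O = 4 - 1*95 = 4 - 95 = -91)
f(p) = -7 + √(-1 + p)
(3333 - V) - f(O) = (3333 - 1*(-9354)) - (-7 + √(-1 - 91)) = (3333 + 9354) - (-7 + √(-92)) = 12687 - (-7 + 2*I*√23) = 12687 + (7 - 2*I*√23) = 12694 - 2*I*√23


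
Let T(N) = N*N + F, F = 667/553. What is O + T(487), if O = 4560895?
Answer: 2653330059/553 ≈ 4.7981e+6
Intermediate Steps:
F = 667/553 (F = 667*(1/553) = 667/553 ≈ 1.2061)
T(N) = 667/553 + N**2 (T(N) = N*N + 667/553 = N**2 + 667/553 = 667/553 + N**2)
O + T(487) = 4560895 + (667/553 + 487**2) = 4560895 + (667/553 + 237169) = 4560895 + 131155124/553 = 2653330059/553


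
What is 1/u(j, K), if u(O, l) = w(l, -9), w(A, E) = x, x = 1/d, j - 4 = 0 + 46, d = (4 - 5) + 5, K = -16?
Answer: 4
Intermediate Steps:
d = 4 (d = -1 + 5 = 4)
j = 50 (j = 4 + (0 + 46) = 4 + 46 = 50)
x = ¼ (x = 1/4 = ¼ ≈ 0.25000)
w(A, E) = ¼
u(O, l) = ¼
1/u(j, K) = 1/(¼) = 4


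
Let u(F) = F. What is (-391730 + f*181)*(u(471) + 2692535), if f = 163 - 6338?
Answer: -4064836721430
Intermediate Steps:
f = -6175
(-391730 + f*181)*(u(471) + 2692535) = (-391730 - 6175*181)*(471 + 2692535) = (-391730 - 1117675)*2693006 = -1509405*2693006 = -4064836721430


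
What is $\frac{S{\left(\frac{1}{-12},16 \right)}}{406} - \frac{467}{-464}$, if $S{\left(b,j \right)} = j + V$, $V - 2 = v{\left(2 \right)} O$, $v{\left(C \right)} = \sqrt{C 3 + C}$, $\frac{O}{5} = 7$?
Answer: $\frac{3413}{3248} + \frac{5 \sqrt{2}}{29} \approx 1.2946$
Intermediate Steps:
$O = 35$ ($O = 5 \cdot 7 = 35$)
$v{\left(C \right)} = 2 \sqrt{C}$ ($v{\left(C \right)} = \sqrt{3 C + C} = \sqrt{4 C} = 2 \sqrt{C}$)
$V = 2 + 70 \sqrt{2}$ ($V = 2 + 2 \sqrt{2} \cdot 35 = 2 + 70 \sqrt{2} \approx 100.99$)
$S{\left(b,j \right)} = 2 + j + 70 \sqrt{2}$ ($S{\left(b,j \right)} = j + \left(2 + 70 \sqrt{2}\right) = 2 + j + 70 \sqrt{2}$)
$\frac{S{\left(\frac{1}{-12},16 \right)}}{406} - \frac{467}{-464} = \frac{2 + 16 + 70 \sqrt{2}}{406} - \frac{467}{-464} = \left(18 + 70 \sqrt{2}\right) \frac{1}{406} - - \frac{467}{464} = \left(\frac{9}{203} + \frac{5 \sqrt{2}}{29}\right) + \frac{467}{464} = \frac{3413}{3248} + \frac{5 \sqrt{2}}{29}$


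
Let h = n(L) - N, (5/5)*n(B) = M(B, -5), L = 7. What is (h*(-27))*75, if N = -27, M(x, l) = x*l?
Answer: 16200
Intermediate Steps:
M(x, l) = l*x
n(B) = -5*B
h = -8 (h = -5*7 - 1*(-27) = -35 + 27 = -8)
(h*(-27))*75 = -8*(-27)*75 = 216*75 = 16200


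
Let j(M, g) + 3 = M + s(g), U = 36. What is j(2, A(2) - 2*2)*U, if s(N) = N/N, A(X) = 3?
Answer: 0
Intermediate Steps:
s(N) = 1
j(M, g) = -2 + M (j(M, g) = -3 + (M + 1) = -3 + (1 + M) = -2 + M)
j(2, A(2) - 2*2)*U = (-2 + 2)*36 = 0*36 = 0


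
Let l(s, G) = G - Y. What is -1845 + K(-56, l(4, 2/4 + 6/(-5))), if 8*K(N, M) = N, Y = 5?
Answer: -1852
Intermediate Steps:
l(s, G) = -5 + G (l(s, G) = G - 1*5 = G - 5 = -5 + G)
K(N, M) = N/8
-1845 + K(-56, l(4, 2/4 + 6/(-5))) = -1845 + (⅛)*(-56) = -1845 - 7 = -1852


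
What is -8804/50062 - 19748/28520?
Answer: -154964307/178471030 ≈ -0.86829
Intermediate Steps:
-8804/50062 - 19748/28520 = -8804*1/50062 - 19748*1/28520 = -4402/25031 - 4937/7130 = -154964307/178471030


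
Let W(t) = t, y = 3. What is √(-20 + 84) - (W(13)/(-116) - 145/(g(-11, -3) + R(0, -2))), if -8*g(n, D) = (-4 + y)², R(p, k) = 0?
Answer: -133619/116 ≈ -1151.9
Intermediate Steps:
g(n, D) = -⅛ (g(n, D) = -(-4 + 3)²/8 = -⅛*(-1)² = -⅛*1 = -⅛)
√(-20 + 84) - (W(13)/(-116) - 145/(g(-11, -3) + R(0, -2))) = √(-20 + 84) - (13/(-116) - 145/(-⅛ + 0)) = √64 - (13*(-1/116) - 145/(-⅛)) = 8 - (-13/116 - 145*(-8)) = 8 - (-13/116 + 1160) = 8 - 1*134547/116 = 8 - 134547/116 = -133619/116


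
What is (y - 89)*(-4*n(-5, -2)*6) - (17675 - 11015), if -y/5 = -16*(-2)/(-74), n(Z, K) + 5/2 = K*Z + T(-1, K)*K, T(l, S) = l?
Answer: 486144/37 ≈ 13139.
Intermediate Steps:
n(Z, K) = -5/2 - K + K*Z (n(Z, K) = -5/2 + (K*Z - K) = -5/2 + (-K + K*Z) = -5/2 - K + K*Z)
y = 80/37 (y = -5*(-16*(-2))/(-74) = -160*(-1)/74 = -5*(-16/37) = 80/37 ≈ 2.1622)
(y - 89)*(-4*n(-5, -2)*6) - (17675 - 11015) = (80/37 - 89)*(-4*(-5/2 - 1*(-2) - 2*(-5))*6) - (17675 - 11015) = -3213*(-4*(-5/2 + 2 + 10))*6/37 - 1*6660 = -3213*(-4*19/2)*6/37 - 6660 = -(-122094)*6/37 - 6660 = -3213/37*(-228) - 6660 = 732564/37 - 6660 = 486144/37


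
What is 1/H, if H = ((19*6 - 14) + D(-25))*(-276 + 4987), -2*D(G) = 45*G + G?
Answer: 1/3179925 ≈ 3.1447e-7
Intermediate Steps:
D(G) = -23*G (D(G) = -(45*G + G)/2 = -23*G)
H = 3179925 (H = ((19*6 - 14) - 23*(-25))*(-276 + 4987) = ((114 - 14) + 575)*4711 = (100 + 575)*4711 = 675*4711 = 3179925)
1/H = 1/3179925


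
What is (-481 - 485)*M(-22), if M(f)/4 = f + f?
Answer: 170016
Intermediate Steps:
M(f) = 8*f (M(f) = 4*(f + f) = 4*(2*f) = 8*f)
(-481 - 485)*M(-22) = (-481 - 485)*(8*(-22)) = -966*(-176) = 170016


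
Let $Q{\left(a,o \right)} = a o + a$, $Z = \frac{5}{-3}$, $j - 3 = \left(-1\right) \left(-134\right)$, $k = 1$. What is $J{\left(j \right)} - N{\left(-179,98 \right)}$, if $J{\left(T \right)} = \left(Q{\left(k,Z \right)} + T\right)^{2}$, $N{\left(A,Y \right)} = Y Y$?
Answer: $\frac{80845}{9} \approx 8982.8$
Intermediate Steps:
$j = 137$ ($j = 3 - -134 = 3 + 134 = 137$)
$Z = - \frac{5}{3}$ ($Z = 5 \left(- \frac{1}{3}\right) = - \frac{5}{3} \approx -1.6667$)
$Q{\left(a,o \right)} = a + a o$
$N{\left(A,Y \right)} = Y^{2}$
$J{\left(T \right)} = \left(- \frac{2}{3} + T\right)^{2}$ ($J{\left(T \right)} = \left(1 \left(1 - \frac{5}{3}\right) + T\right)^{2} = \left(1 \left(- \frac{2}{3}\right) + T\right)^{2} = \left(- \frac{2}{3} + T\right)^{2}$)
$J{\left(j \right)} - N{\left(-179,98 \right)} = \frac{\left(-2 + 3 \cdot 137\right)^{2}}{9} - 98^{2} = \frac{\left(-2 + 411\right)^{2}}{9} - 9604 = \frac{409^{2}}{9} - 9604 = \frac{1}{9} \cdot 167281 - 9604 = \frac{167281}{9} - 9604 = \frac{80845}{9}$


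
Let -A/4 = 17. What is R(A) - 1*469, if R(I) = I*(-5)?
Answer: -129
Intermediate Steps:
A = -68 (A = -4*17 = -68)
R(I) = -5*I
R(A) - 1*469 = -5*(-68) - 1*469 = 340 - 469 = -129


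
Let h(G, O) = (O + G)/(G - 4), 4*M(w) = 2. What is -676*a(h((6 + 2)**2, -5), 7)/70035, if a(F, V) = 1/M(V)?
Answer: -1352/70035 ≈ -0.019305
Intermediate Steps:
M(w) = 1/2 (M(w) = (1/4)*2 = 1/2)
h(G, O) = (G + O)/(-4 + G)
a(F, V) = 2 (a(F, V) = 1/(1/2) = 2)
-676*a(h((6 + 2)**2, -5), 7)/70035 = -676*2/70035 = -1352*1/70035 = -1352/70035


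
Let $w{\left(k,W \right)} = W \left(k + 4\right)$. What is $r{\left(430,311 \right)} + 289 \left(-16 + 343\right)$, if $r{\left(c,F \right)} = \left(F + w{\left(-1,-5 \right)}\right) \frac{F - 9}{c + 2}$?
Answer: $\frac{2557168}{27} \approx 94710.0$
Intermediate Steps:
$w{\left(k,W \right)} = W \left(4 + k\right)$
$r{\left(c,F \right)} = \frac{\left(-15 + F\right) \left(-9 + F\right)}{2 + c}$ ($r{\left(c,F \right)} = \left(F - 5 \left(4 - 1\right)\right) \frac{F - 9}{c + 2} = \left(F - 15\right) \frac{-9 + F}{2 + c} = \left(-15 + F\right) \frac{-9 + F}{2 + c} = \frac{\left(-15 + F\right) \left(-9 + F\right)}{2 + c}$)
$r{\left(430,311 \right)} + 289 \left(-16 + 343\right) = \frac{135 + 311^{2} - 7464}{2 + 430} + 289 \left(-16 + 343\right) = \frac{135 + 96721 - 7464}{432} + 289 \cdot 327 = \frac{1}{432} \cdot 89392 + 94503 = \frac{5587}{27} + 94503 = \frac{2557168}{27}$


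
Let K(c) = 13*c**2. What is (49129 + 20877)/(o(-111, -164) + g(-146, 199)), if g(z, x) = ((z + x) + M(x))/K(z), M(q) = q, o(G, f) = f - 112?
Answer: -4849805662/19120389 ≈ -253.65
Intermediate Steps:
o(G, f) = -112 + f
g(z, x) = (z + 2*x)/(13*z**2) (g(z, x) = ((z + x) + x)/((13*z**2)) = ((x + z) + x)*(1/(13*z**2)) = (z + 2*x)*(1/(13*z**2)) = (z + 2*x)/(13*z**2))
(49129 + 20877)/(o(-111, -164) + g(-146, 199)) = (49129 + 20877)/((-112 - 164) + (1/13)*(-146 + 2*199)/(-146)**2) = 70006/(-276 + (1/13)*(1/21316)*(-146 + 398)) = 70006/(-276 + (1/13)*(1/21316)*252) = 70006/(-276 + 63/69277) = 70006/(-19120389/69277) = 70006*(-69277/19120389) = -4849805662/19120389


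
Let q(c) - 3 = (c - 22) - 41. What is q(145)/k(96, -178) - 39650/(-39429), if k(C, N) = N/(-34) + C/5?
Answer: 28248275/6299541 ≈ 4.4842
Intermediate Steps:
k(C, N) = -N/34 + C/5 (k(C, N) = N*(-1/34) + C*(⅕) = -N/34 + C/5)
q(c) = -60 + c (q(c) = 3 + ((c - 22) - 41) = 3 + ((-22 + c) - 41) = 3 + (-63 + c) = -60 + c)
q(145)/k(96, -178) - 39650/(-39429) = (-60 + 145)/(-1/34*(-178) + (⅕)*96) - 39650/(-39429) = 85/(89/17 + 96/5) - 39650*(-1/39429) = 85/(2077/85) + 3050/3033 = 85*(85/2077) + 3050/3033 = 7225/2077 + 3050/3033 = 28248275/6299541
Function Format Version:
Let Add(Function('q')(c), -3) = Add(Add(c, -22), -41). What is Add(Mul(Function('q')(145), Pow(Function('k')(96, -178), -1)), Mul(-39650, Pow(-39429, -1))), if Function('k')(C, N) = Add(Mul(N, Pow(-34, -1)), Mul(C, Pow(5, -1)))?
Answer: Rational(28248275, 6299541) ≈ 4.4842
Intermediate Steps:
Function('k')(C, N) = Add(Mul(Rational(-1, 34), N), Mul(Rational(1, 5), C)) (Function('k')(C, N) = Add(Mul(N, Rational(-1, 34)), Mul(C, Rational(1, 5))) = Add(Mul(Rational(-1, 34), N), Mul(Rational(1, 5), C)))
Function('q')(c) = Add(-60, c) (Function('q')(c) = Add(3, Add(Add(c, -22), -41)) = Add(3, Add(Add(-22, c), -41)) = Add(3, Add(-63, c)) = Add(-60, c))
Add(Mul(Function('q')(145), Pow(Function('k')(96, -178), -1)), Mul(-39650, Pow(-39429, -1))) = Add(Mul(Add(-60, 145), Pow(Add(Mul(Rational(-1, 34), -178), Mul(Rational(1, 5), 96)), -1)), Mul(-39650, Pow(-39429, -1))) = Add(Mul(85, Pow(Add(Rational(89, 17), Rational(96, 5)), -1)), Mul(-39650, Rational(-1, 39429))) = Add(Mul(85, Pow(Rational(2077, 85), -1)), Rational(3050, 3033)) = Add(Mul(85, Rational(85, 2077)), Rational(3050, 3033)) = Add(Rational(7225, 2077), Rational(3050, 3033)) = Rational(28248275, 6299541)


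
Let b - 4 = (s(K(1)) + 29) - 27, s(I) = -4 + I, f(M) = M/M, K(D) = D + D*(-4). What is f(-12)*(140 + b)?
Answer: 139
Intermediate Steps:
K(D) = -3*D (K(D) = D - 4*D = -3*D)
f(M) = 1
b = -1 (b = 4 + (((-4 - 3*1) + 29) - 27) = 4 + (((-4 - 3) + 29) - 27) = 4 + ((-7 + 29) - 27) = 4 + (22 - 27) = 4 - 5 = -1)
f(-12)*(140 + b) = 1*(140 - 1) = 1*139 = 139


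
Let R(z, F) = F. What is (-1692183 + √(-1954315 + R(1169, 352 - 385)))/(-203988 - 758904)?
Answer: 564061/320964 - I*√488587/481446 ≈ 1.7574 - 0.0014519*I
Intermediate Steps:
(-1692183 + √(-1954315 + R(1169, 352 - 385)))/(-203988 - 758904) = (-1692183 + √(-1954315 + (352 - 385)))/(-203988 - 758904) = (-1692183 + √(-1954315 - 33))/(-962892) = (-1692183 + √(-1954348))*(-1/962892) = (-1692183 + 2*I*√488587)*(-1/962892) = 564061/320964 - I*√488587/481446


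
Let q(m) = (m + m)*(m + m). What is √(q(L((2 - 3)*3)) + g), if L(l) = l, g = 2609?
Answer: 23*√5 ≈ 51.430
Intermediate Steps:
q(m) = 4*m² (q(m) = (2*m)*(2*m) = 4*m²)
√(q(L((2 - 3)*3)) + g) = √(4*((2 - 3)*3)² + 2609) = √(4*(-1*3)² + 2609) = √(4*(-3)² + 2609) = √(4*9 + 2609) = √(36 + 2609) = √2645 = 23*√5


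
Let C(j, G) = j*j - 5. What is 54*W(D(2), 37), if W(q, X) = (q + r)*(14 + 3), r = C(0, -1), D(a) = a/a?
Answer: -3672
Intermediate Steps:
D(a) = 1
C(j, G) = -5 + j² (C(j, G) = j² - 5 = -5 + j²)
r = -5 (r = -5 + 0² = -5 + 0 = -5)
W(q, X) = -85 + 17*q (W(q, X) = (q - 5)*(14 + 3) = (-5 + q)*17 = -85 + 17*q)
54*W(D(2), 37) = 54*(-85 + 17*1) = 54*(-85 + 17) = 54*(-68) = -3672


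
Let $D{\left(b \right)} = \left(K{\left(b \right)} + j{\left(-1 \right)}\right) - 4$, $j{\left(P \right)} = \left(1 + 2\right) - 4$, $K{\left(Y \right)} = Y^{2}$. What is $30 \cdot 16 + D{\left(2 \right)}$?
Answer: $479$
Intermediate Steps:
$j{\left(P \right)} = -1$ ($j{\left(P \right)} = 3 - 4 = -1$)
$D{\left(b \right)} = -5 + b^{2}$ ($D{\left(b \right)} = \left(b^{2} - 1\right) - 4 = \left(-1 + b^{2}\right) - 4 = -5 + b^{2}$)
$30 \cdot 16 + D{\left(2 \right)} = 30 \cdot 16 - \left(5 - 2^{2}\right) = 480 + \left(-5 + 4\right) = 480 - 1 = 479$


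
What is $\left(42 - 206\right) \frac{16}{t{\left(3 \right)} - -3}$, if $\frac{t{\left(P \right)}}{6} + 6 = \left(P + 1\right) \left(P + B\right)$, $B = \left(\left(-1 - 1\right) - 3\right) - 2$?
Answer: $\frac{2624}{129} \approx 20.341$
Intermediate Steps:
$B = -7$ ($B = \left(\left(-1 - 1\right) - 3\right) - 2 = \left(-2 - 3\right) - 2 = -5 - 2 = -7$)
$t{\left(P \right)} = -36 + 6 \left(1 + P\right) \left(-7 + P\right)$ ($t{\left(P \right)} = -36 + 6 \left(P + 1\right) \left(P - 7\right) = -36 + 6 \left(1 + P\right) \left(-7 + P\right)$)
$\left(42 - 206\right) \frac{16}{t{\left(3 \right)} - -3} = \left(42 - 206\right) \frac{16}{\left(-78 - 108 + 6 \cdot 3^{2}\right) - -3} = \left(42 - 206\right) \frac{16}{\left(-78 - 108 + 6 \cdot 9\right) + 3} = - 164 \frac{16}{\left(-78 - 108 + 54\right) + 3} = - 164 \frac{16}{-132 + 3} = - 164 \frac{16}{-129} = - 164 \cdot 16 \left(- \frac{1}{129}\right) = \left(-164\right) \left(- \frac{16}{129}\right) = \frac{2624}{129}$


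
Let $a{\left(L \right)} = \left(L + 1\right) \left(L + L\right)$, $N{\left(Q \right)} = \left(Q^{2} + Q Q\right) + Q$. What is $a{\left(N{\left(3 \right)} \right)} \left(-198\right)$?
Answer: $-182952$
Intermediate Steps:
$N{\left(Q \right)} = Q + 2 Q^{2}$ ($N{\left(Q \right)} = \left(Q^{2} + Q^{2}\right) + Q = 2 Q^{2} + Q = Q + 2 Q^{2}$)
$a{\left(L \right)} = 2 L \left(1 + L\right)$ ($a{\left(L \right)} = \left(1 + L\right) 2 L = 2 L \left(1 + L\right)$)
$a{\left(N{\left(3 \right)} \right)} \left(-198\right) = 2 \cdot 3 \left(1 + 2 \cdot 3\right) \left(1 + 3 \left(1 + 2 \cdot 3\right)\right) \left(-198\right) = 2 \cdot 3 \left(1 + 6\right) \left(1 + 3 \left(1 + 6\right)\right) \left(-198\right) = 2 \cdot 3 \cdot 7 \left(1 + 3 \cdot 7\right) \left(-198\right) = 2 \cdot 21 \left(1 + 21\right) \left(-198\right) = 2 \cdot 21 \cdot 22 \left(-198\right) = 924 \left(-198\right) = -182952$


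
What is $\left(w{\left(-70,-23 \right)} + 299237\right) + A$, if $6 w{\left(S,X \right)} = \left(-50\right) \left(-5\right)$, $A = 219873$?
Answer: $\frac{1557455}{3} \approx 5.1915 \cdot 10^{5}$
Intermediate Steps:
$w{\left(S,X \right)} = \frac{125}{3}$ ($w{\left(S,X \right)} = \frac{\left(-50\right) \left(-5\right)}{6} = \frac{1}{6} \cdot 250 = \frac{125}{3}$)
$\left(w{\left(-70,-23 \right)} + 299237\right) + A = \left(\frac{125}{3} + 299237\right) + 219873 = \frac{897836}{3} + 219873 = \frac{1557455}{3}$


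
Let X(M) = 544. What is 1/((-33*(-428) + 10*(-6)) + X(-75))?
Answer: 1/14608 ≈ 6.8456e-5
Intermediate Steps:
1/((-33*(-428) + 10*(-6)) + X(-75)) = 1/((-33*(-428) + 10*(-6)) + 544) = 1/((14124 - 60) + 544) = 1/(14064 + 544) = 1/14608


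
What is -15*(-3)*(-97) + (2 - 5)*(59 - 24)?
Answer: -4470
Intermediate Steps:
-15*(-3)*(-97) + (2 - 5)*(59 - 24) = 45*(-97) - 3*35 = -4365 - 105 = -4470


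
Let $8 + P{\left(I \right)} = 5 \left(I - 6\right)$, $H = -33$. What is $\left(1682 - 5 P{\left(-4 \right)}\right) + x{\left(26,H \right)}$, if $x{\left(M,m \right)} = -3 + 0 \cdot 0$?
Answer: $1969$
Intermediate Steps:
$P{\left(I \right)} = -38 + 5 I$ ($P{\left(I \right)} = -8 + 5 \left(I - 6\right) = -8 + 5 \left(-6 + I\right) = -8 + \left(-30 + 5 I\right) = -38 + 5 I$)
$x{\left(M,m \right)} = -3$ ($x{\left(M,m \right)} = -3 + 0 = -3$)
$\left(1682 - 5 P{\left(-4 \right)}\right) + x{\left(26,H \right)} = \left(1682 - 5 \left(-38 + 5 \left(-4\right)\right)\right) - 3 = \left(1682 - 5 \left(-38 - 20\right)\right) - 3 = \left(1682 - -290\right) - 3 = \left(1682 + 290\right) - 3 = 1972 - 3 = 1969$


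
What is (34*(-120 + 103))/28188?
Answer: -289/14094 ≈ -0.020505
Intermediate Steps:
(34*(-120 + 103))/28188 = (34*(-17))*(1/28188) = -578*1/28188 = -289/14094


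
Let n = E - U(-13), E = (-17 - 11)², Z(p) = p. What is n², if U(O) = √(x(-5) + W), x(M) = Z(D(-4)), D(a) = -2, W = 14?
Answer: 614668 - 3136*√3 ≈ 6.0924e+5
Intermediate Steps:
x(M) = -2
U(O) = 2*√3 (U(O) = √(-2 + 14) = √12 = 2*√3)
E = 784 (E = (-28)² = 784)
n = 784 - 2*√3 ≈ 780.54
n² = (784 - 2*√3)²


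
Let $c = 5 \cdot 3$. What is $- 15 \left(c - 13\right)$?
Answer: $-30$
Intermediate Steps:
$c = 15$
$- 15 \left(c - 13\right) = - 15 \left(15 - 13\right) = \left(-15\right) 2 = -30$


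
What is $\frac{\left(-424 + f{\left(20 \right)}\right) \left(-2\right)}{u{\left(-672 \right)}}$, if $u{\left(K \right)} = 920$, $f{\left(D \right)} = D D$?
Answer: $\frac{6}{115} \approx 0.052174$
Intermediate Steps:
$f{\left(D \right)} = D^{2}$
$\frac{\left(-424 + f{\left(20 \right)}\right) \left(-2\right)}{u{\left(-672 \right)}} = \frac{\left(-424 + 20^{2}\right) \left(-2\right)}{920} = \left(-424 + 400\right) \left(-2\right) \frac{1}{920} = \left(-24\right) \left(-2\right) \frac{1}{920} = 48 \cdot \frac{1}{920} = \frac{6}{115}$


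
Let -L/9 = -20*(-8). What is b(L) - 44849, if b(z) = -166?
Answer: -45015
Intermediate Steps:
L = -1440 (L = -(-180)*(-8) = -9*160 = -1440)
b(L) - 44849 = -166 - 44849 = -45015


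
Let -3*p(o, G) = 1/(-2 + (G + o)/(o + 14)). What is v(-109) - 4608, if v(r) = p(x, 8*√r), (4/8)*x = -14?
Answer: -4608 - 7*I*√109/1308 ≈ -4608.0 - 0.055873*I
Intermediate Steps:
x = -28 (x = 2*(-14) = -28)
p(o, G) = -1/(3*(-2 + (G + o)/(14 + o))) (p(o, G) = -1/(3*(-2 + (G + o)/(o + 14))) = -1/(3*(-2 + (G + o)/(14 + o))))
v(r) = 7/(12*√r) (v(r) = (14 - 28)/(3*(28 - 28 - 8*√r)) = (⅓)*(-14)/(28 - 28 - 8*√r) = (⅓)*(-14)/(-8*√r) = (⅓)*(-1/(8*√r))*(-14) = 7/(12*√r))
v(-109) - 4608 = 7/(12*√(-109)) - 4608 = 7*(-I*√109/109)/12 - 4608 = -7*I*√109/1308 - 4608 = -4608 - 7*I*√109/1308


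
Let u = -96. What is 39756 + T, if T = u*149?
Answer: 25452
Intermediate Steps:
T = -14304 (T = -96*149 = -14304)
39756 + T = 39756 - 14304 = 25452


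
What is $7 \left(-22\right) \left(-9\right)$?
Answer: $1386$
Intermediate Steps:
$7 \left(-22\right) \left(-9\right) = \left(-154\right) \left(-9\right) = 1386$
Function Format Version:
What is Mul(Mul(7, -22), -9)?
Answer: 1386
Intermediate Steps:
Mul(Mul(7, -22), -9) = Mul(-154, -9) = 1386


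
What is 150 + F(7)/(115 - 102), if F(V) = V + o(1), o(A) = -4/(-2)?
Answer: 1959/13 ≈ 150.69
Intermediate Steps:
o(A) = 2 (o(A) = -4*(-1/2) = 2)
F(V) = 2 + V (F(V) = V + 2 = 2 + V)
150 + F(7)/(115 - 102) = 150 + (2 + 7)/(115 - 102) = 150 + 9/13 = 1959/13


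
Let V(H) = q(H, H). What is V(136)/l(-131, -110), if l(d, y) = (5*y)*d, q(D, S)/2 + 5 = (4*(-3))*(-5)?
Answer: 1/655 ≈ 0.0015267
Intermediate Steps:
q(D, S) = 110 (q(D, S) = -10 + 2*((4*(-3))*(-5)) = -10 + 2*(-12*(-5)) = -10 + 2*60 = -10 + 120 = 110)
V(H) = 110
l(d, y) = 5*d*y
V(136)/l(-131, -110) = 110/((5*(-131)*(-110))) = 110/72050 = 110*(1/72050) = 1/655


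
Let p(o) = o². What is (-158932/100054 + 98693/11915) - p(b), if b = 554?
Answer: -182939952934459/596071705 ≈ -3.0691e+5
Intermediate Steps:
(-158932/100054 + 98693/11915) - p(b) = (-158932/100054 + 98693/11915) - 1*554² = (-158932*1/100054 + 98693*(1/11915)) - 1*306916 = (-79466/50027 + 98693/11915) - 306916 = 3990477321/596071705 - 306916 = -182939952934459/596071705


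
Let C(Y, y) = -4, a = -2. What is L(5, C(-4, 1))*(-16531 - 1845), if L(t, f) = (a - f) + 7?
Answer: -165384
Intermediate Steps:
L(t, f) = 5 - f (L(t, f) = (-2 - f) + 7 = 5 - f)
L(5, C(-4, 1))*(-16531 - 1845) = (5 - 1*(-4))*(-16531 - 1845) = (5 + 4)*(-18376) = 9*(-18376) = -165384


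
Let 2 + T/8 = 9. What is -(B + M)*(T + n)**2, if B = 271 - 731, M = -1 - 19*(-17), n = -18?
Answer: 199272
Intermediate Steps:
T = 56 (T = -16 + 8*9 = -16 + 72 = 56)
M = 322 (M = -1 + 323 = 322)
B = -460
-(B + M)*(T + n)**2 = -(-460 + 322)*(56 - 18)**2 = -(-138)*38**2 = -(-138)*1444 = -1*(-199272) = 199272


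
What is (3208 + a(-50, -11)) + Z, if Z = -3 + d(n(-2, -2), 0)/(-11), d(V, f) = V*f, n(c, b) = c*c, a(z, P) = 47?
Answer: 3252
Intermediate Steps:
n(c, b) = c²
Z = -3 (Z = -3 + ((-2)²*0)/(-11) = -3 - 4*0/11 = -3 - 1/11*0 = -3 + 0 = -3)
(3208 + a(-50, -11)) + Z = (3208 + 47) - 3 = 3255 - 3 = 3252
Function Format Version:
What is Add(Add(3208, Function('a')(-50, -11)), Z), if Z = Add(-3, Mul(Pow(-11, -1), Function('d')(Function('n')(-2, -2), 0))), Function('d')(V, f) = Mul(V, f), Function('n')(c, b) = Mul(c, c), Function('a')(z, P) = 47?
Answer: 3252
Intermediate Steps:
Function('n')(c, b) = Pow(c, 2)
Z = -3 (Z = Add(-3, Mul(Pow(-11, -1), Mul(Pow(-2, 2), 0))) = Add(-3, Mul(Rational(-1, 11), Mul(4, 0))) = Add(-3, Mul(Rational(-1, 11), 0)) = Add(-3, 0) = -3)
Add(Add(3208, Function('a')(-50, -11)), Z) = Add(Add(3208, 47), -3) = Add(3255, -3) = 3252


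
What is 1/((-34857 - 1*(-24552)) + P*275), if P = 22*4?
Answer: 1/13895 ≈ 7.1968e-5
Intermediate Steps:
P = 88
1/((-34857 - 1*(-24552)) + P*275) = 1/((-34857 - 1*(-24552)) + 88*275) = 1/((-34857 + 24552) + 24200) = 1/(-10305 + 24200) = 1/13895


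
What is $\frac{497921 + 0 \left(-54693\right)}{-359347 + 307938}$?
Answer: $- \frac{497921}{51409} \approx -9.6855$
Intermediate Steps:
$\frac{497921 + 0 \left(-54693\right)}{-359347 + 307938} = \frac{497921 + 0}{-51409} = 497921 \left(- \frac{1}{51409}\right) = - \frac{497921}{51409}$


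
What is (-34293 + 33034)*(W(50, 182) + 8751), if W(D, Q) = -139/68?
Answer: -749015611/68 ≈ -1.1015e+7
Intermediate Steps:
W(D, Q) = -139/68 (W(D, Q) = -139*1/68 = -139/68)
(-34293 + 33034)*(W(50, 182) + 8751) = (-34293 + 33034)*(-139/68 + 8751) = -1259*594929/68 = -749015611/68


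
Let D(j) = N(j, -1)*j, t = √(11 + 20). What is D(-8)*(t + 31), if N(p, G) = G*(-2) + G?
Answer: -248 - 8*√31 ≈ -292.54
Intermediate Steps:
N(p, G) = -G (N(p, G) = -2*G + G = -G)
t = √31 ≈ 5.5678
D(j) = j (D(j) = (-1*(-1))*j = 1*j = j)
D(-8)*(t + 31) = -8*(√31 + 31) = -8*(31 + √31) = -248 - 8*√31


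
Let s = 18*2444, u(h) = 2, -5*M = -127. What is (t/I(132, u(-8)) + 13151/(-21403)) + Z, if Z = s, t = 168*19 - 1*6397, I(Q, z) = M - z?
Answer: 109818089050/2504151 ≈ 43854.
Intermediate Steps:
M = 127/5 (M = -⅕*(-127) = 127/5 ≈ 25.400)
I(Q, z) = 127/5 - z
t = -3205 (t = 3192 - 6397 = -3205)
s = 43992
Z = 43992
(t/I(132, u(-8)) + 13151/(-21403)) + Z = (-3205/(127/5 - 1*2) + 13151/(-21403)) + 43992 = (-3205/(127/5 - 2) + 13151*(-1/21403)) + 43992 = (-3205/117/5 - 13151/21403) + 43992 = (-3205*5/117 - 13151/21403) + 43992 = (-16025/117 - 13151/21403) + 43992 = -344521742/2504151 + 43992 = 109818089050/2504151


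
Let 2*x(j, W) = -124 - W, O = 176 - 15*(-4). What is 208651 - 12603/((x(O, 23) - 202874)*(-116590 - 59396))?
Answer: 2484054053321294/11905306245 ≈ 2.0865e+5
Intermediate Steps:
O = 236 (O = 176 - 1*(-60) = 176 + 60 = 236)
x(j, W) = -62 - W/2 (x(j, W) = (-124 - W)/2 = -62 - W/2)
208651 - 12603/((x(O, 23) - 202874)*(-116590 - 59396)) = 208651 - 12603/(((-62 - 1/2*23) - 202874)*(-116590 - 59396)) = 208651 - 12603/(((-62 - 23/2) - 202874)*(-175986)) = 208651 - 12603/((-147/2 - 202874)*(-175986)) = 208651 - 12603/((-405895/2*(-175986))) = 208651 - 12603/35715918735 = 208651 - 1*4201/11905306245 = 208651 - 4201/11905306245 = 2484054053321294/11905306245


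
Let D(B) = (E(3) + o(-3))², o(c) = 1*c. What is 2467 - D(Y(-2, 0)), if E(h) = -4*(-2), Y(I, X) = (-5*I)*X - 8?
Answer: 2442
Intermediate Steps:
Y(I, X) = -8 - 5*I*X (Y(I, X) = -5*I*X - 8 = -8 - 5*I*X)
o(c) = c
E(h) = 8
D(B) = 25 (D(B) = (8 - 3)² = 5² = 25)
2467 - D(Y(-2, 0)) = 2467 - 1*25 = 2467 - 25 = 2442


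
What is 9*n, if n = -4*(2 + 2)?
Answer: -144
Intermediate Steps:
n = -16 (n = -4*4 = -16)
9*n = 9*(-16) = -144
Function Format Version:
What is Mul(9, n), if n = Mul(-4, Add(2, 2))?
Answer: -144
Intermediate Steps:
n = -16 (n = Mul(-4, 4) = -16)
Mul(9, n) = Mul(9, -16) = -144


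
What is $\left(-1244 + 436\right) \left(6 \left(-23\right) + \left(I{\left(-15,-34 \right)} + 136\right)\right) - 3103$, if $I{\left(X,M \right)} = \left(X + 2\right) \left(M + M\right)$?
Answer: $-715759$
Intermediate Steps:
$I{\left(X,M \right)} = 2 M \left(2 + X\right)$ ($I{\left(X,M \right)} = \left(2 + X\right) 2 M = 2 M \left(2 + X\right)$)
$\left(-1244 + 436\right) \left(6 \left(-23\right) + \left(I{\left(-15,-34 \right)} + 136\right)\right) - 3103 = \left(-1244 + 436\right) \left(6 \left(-23\right) + \left(2 \left(-34\right) \left(2 - 15\right) + 136\right)\right) - 3103 = - 808 \left(-138 + \left(2 \left(-34\right) \left(-13\right) + 136\right)\right) - 3103 = - 808 \left(-138 + \left(884 + 136\right)\right) - 3103 = - 808 \left(-138 + 1020\right) - 3103 = \left(-808\right) 882 - 3103 = -712656 - 3103 = -715759$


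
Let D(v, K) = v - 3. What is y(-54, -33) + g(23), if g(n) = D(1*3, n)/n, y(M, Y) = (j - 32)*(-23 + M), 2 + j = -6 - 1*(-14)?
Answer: 2002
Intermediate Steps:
D(v, K) = -3 + v
j = 6 (j = -2 + (-6 - 1*(-14)) = -2 + (-6 + 14) = -2 + 8 = 6)
y(M, Y) = 598 - 26*M (y(M, Y) = (6 - 32)*(-23 + M) = -26*(-23 + M) = 598 - 26*M)
g(n) = 0 (g(n) = (-3 + 1*3)/n = (-3 + 3)/n = 0/n = 0)
y(-54, -33) + g(23) = (598 - 26*(-54)) + 0 = (598 + 1404) + 0 = 2002 + 0 = 2002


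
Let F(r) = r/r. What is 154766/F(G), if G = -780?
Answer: 154766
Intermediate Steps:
F(r) = 1
154766/F(G) = 154766/1 = 154766*1 = 154766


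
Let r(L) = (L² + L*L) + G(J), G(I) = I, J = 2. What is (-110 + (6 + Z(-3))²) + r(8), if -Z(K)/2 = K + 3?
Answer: 56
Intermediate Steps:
Z(K) = -6 - 2*K (Z(K) = -2*(K + 3) = -2*(3 + K) = -6 - 2*K)
r(L) = 2 + 2*L² (r(L) = (L² + L*L) + 2 = (L² + L²) + 2 = 2*L² + 2 = 2 + 2*L²)
(-110 + (6 + Z(-3))²) + r(8) = (-110 + (6 + (-6 - 2*(-3)))²) + (2 + 2*8²) = (-110 + (6 + (-6 + 6))²) + (2 + 2*64) = (-110 + (6 + 0)²) + (2 + 128) = (-110 + 6²) + 130 = (-110 + 36) + 130 = -74 + 130 = 56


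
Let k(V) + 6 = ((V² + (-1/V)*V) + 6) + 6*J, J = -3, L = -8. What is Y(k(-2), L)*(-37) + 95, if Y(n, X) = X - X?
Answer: 95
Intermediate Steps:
k(V) = -19 + V² (k(V) = -6 + (((V² + (-1/V)*V) + 6) + 6*(-3)) = -6 + (((V² - 1) + 6) - 18) = -6 + (((-1 + V²) + 6) - 18) = -6 + ((5 + V²) - 18) = -6 + (-13 + V²) = -19 + V²)
Y(n, X) = 0
Y(k(-2), L)*(-37) + 95 = 0*(-37) + 95 = 0 + 95 = 95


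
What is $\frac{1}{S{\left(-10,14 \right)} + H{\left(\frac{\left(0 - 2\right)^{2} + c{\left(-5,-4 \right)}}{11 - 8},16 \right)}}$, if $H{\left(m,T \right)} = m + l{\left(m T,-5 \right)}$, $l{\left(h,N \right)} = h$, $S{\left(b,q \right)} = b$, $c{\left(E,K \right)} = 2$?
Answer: $\frac{1}{24} \approx 0.041667$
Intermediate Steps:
$H{\left(m,T \right)} = m + T m$ ($H{\left(m,T \right)} = m + m T = m + T m$)
$\frac{1}{S{\left(-10,14 \right)} + H{\left(\frac{\left(0 - 2\right)^{2} + c{\left(-5,-4 \right)}}{11 - 8},16 \right)}} = \frac{1}{-10 + \frac{\left(0 - 2\right)^{2} + 2}{11 - 8} \left(1 + 16\right)} = \frac{1}{-10 + \frac{\left(-2\right)^{2} + 2}{3} \cdot 17} = \frac{1}{-10 + \left(4 + 2\right) \frac{1}{3} \cdot 17} = \frac{1}{-10 + 6 \cdot \frac{1}{3} \cdot 17} = \frac{1}{-10 + 2 \cdot 17} = \frac{1}{-10 + 34} = \frac{1}{24}$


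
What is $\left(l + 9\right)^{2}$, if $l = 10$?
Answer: $361$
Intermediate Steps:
$\left(l + 9\right)^{2} = \left(10 + 9\right)^{2} = 19^{2} = 361$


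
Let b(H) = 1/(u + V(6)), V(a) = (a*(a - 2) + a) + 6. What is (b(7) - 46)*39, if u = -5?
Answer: -55575/31 ≈ -1792.7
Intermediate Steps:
V(a) = 6 + a + a*(-2 + a) (V(a) = (a*(-2 + a) + a) + 6 = (a + a*(-2 + a)) + 6 = 6 + a + a*(-2 + a))
b(H) = 1/31 (b(H) = 1/(-5 + (6 + 6² - 1*6)) = 1/(-5 + (6 + 36 - 6)) = 1/(-5 + 36) = 1/31)
(b(7) - 46)*39 = (1/31 - 46)*39 = -1425/31*39 = -55575/31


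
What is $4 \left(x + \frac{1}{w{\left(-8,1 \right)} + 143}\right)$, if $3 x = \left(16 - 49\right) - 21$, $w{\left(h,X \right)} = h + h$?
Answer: $- \frac{9140}{127} \approx -71.969$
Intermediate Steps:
$w{\left(h,X \right)} = 2 h$
$x = -18$ ($x = \frac{\left(16 - 49\right) - 21}{3} = \frac{-33 - 21}{3} = \frac{1}{3} \left(-54\right) = -18$)
$4 \left(x + \frac{1}{w{\left(-8,1 \right)} + 143}\right) = 4 \left(-18 + \frac{1}{2 \left(-8\right) + 143}\right) = 4 \left(-18 + \frac{1}{-16 + 143}\right) = 4 \left(-18 + \frac{1}{127}\right) = 4 \left(- \frac{2285}{127}\right) = - \frac{9140}{127}$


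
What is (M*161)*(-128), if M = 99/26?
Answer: -1020096/13 ≈ -78469.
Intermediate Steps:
M = 99/26 (M = 99*(1/26) = 99/26 ≈ 3.8077)
(M*161)*(-128) = ((99/26)*161)*(-128) = (15939/26)*(-128) = -1020096/13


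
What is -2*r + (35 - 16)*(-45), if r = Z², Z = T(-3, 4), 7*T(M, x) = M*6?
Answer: -42543/49 ≈ -868.22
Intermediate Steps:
T(M, x) = 6*M/7 (T(M, x) = (M*6)/7 = (6*M)/7 = 6*M/7)
Z = -18/7 (Z = (6/7)*(-3) = -18/7 ≈ -2.5714)
r = 324/49 (r = (-18/7)² = 324/49 ≈ 6.6122)
-2*r + (35 - 16)*(-45) = -2*324/49 + (35 - 16)*(-45) = -648/49 + 19*(-45) = -648/49 - 855 = -42543/49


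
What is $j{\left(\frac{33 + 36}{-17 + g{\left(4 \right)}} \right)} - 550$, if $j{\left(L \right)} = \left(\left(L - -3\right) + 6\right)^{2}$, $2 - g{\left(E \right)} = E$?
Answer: $- \frac{188146}{361} \approx -521.18$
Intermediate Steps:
$g{\left(E \right)} = 2 - E$
$j{\left(L \right)} = \left(9 + L\right)^{2}$ ($j{\left(L \right)} = \left(\left(L + 3\right) + 6\right)^{2} = \left(\left(3 + L\right) + 6\right)^{2} = \left(9 + L\right)^{2}$)
$j{\left(\frac{33 + 36}{-17 + g{\left(4 \right)}} \right)} - 550 = \left(9 + \frac{33 + 36}{-17 + \left(2 - 4\right)}\right)^{2} - 550 = \left(9 + \frac{69}{-17 + \left(2 - 4\right)}\right)^{2} - 550 = \left(9 + \frac{69}{-17 - 2}\right)^{2} - 550 = \left(9 + \frac{69}{-19}\right)^{2} - 550 = \left(9 + 69 \left(- \frac{1}{19}\right)\right)^{2} - 550 = \left(9 - \frac{69}{19}\right)^{2} - 550 = \left(\frac{102}{19}\right)^{2} - 550 = \frac{10404}{361} - 550 = - \frac{188146}{361}$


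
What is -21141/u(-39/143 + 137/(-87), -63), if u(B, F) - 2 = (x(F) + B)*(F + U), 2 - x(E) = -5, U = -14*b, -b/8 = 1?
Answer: -20231937/243533 ≈ -83.077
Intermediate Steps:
b = -8 (b = -8*1 = -8)
U = 112 (U = -14*(-8) = 112)
x(E) = 7 (x(E) = 2 - 1*(-5) = 2 + 5 = 7)
u(B, F) = 2 + (7 + B)*(112 + F) (u(B, F) = 2 + (7 + B)*(F + 112) = 2 + (7 + B)*(112 + F))
-21141/u(-39/143 + 137/(-87), -63) = -21141/(786 + 7*(-63) + 112*(-39/143 + 137/(-87)) + (-39/143 + 137/(-87))*(-63)) = -21141/(786 - 441 + 112*(-39*1/143 + 137*(-1/87)) + (-39*1/143 + 137*(-1/87))*(-63)) = -21141/(786 - 441 + 112*(-3/11 - 137/87) + (-3/11 - 137/87)*(-63)) = -21141/(786 - 441 + 112*(-1768/957) - 1768/957*(-63)) = -21141/(786 - 441 - 198016/957 + 37128/319) = -21141/243533/957 = -21141*957/243533 = -20231937/243533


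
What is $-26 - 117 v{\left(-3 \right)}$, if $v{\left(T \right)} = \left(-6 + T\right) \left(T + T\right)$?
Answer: $-6344$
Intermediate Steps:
$v{\left(T \right)} = 2 T \left(-6 + T\right)$ ($v{\left(T \right)} = \left(-6 + T\right) 2 T = 2 T \left(-6 + T\right)$)
$-26 - 117 v{\left(-3 \right)} = -26 - 117 \cdot 2 \left(-3\right) \left(-6 - 3\right) = -26 - 117 \cdot 2 \left(-3\right) \left(-9\right) = -26 - 6318 = -6344$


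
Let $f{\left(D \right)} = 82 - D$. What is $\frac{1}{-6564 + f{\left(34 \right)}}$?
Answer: $- \frac{1}{6516} \approx -0.00015347$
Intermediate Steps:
$\frac{1}{-6564 + f{\left(34 \right)}} = \frac{1}{-6564 + \left(82 - 34\right)} = \frac{1}{-6564 + 48} = \frac{1}{-6516} = - \frac{1}{6516}$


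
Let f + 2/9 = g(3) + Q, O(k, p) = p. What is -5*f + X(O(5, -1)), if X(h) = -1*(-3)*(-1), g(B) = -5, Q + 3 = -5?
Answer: 568/9 ≈ 63.111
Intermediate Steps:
Q = -8 (Q = -3 - 5 = -8)
f = -119/9 (f = -2/9 + (-5 - 8) = -2/9 - 13 = -119/9 ≈ -13.222)
X(h) = -3 (X(h) = 3*(-1) = -3)
-5*f + X(O(5, -1)) = -5*(-119/9) - 3 = 595/9 - 3 = 568/9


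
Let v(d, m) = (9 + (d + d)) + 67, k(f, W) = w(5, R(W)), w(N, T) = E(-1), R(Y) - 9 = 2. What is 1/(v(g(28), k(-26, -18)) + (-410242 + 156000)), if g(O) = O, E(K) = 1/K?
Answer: -1/254110 ≈ -3.9353e-6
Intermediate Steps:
R(Y) = 11 (R(Y) = 9 + 2 = 11)
w(N, T) = -1 (w(N, T) = 1/(-1) = -1)
k(f, W) = -1
v(d, m) = 76 + 2*d (v(d, m) = (9 + 2*d) + 67 = 76 + 2*d)
1/(v(g(28), k(-26, -18)) + (-410242 + 156000)) = 1/((76 + 2*28) + (-410242 + 156000)) = 1/((76 + 56) - 254242) = 1/(132 - 254242) = 1/(-254110) = -1/254110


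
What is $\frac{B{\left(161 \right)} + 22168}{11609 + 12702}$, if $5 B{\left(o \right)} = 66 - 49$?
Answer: $\frac{110857}{121555} \approx 0.91199$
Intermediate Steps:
$B{\left(o \right)} = \frac{17}{5}$ ($B{\left(o \right)} = \frac{66 - 49}{5} = \frac{1}{5} \cdot 17 = \frac{17}{5}$)
$\frac{B{\left(161 \right)} + 22168}{11609 + 12702} = \frac{\frac{17}{5} + 22168}{11609 + 12702} = \frac{110857}{5 \cdot 24311} = \frac{110857}{5} \cdot \frac{1}{24311} = \frac{110857}{121555}$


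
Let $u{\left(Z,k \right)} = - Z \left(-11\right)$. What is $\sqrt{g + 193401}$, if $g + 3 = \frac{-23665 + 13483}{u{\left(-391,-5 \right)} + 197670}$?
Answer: $\frac{8 \sqrt{112991451829905}}{193369} \approx 439.77$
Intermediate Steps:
$u{\left(Z,k \right)} = 11 Z$ ($u{\left(Z,k \right)} = - \left(-11\right) Z = 11 Z$)
$g = - \frac{590289}{193369}$ ($g = -3 + \frac{-23665 + 13483}{11 \left(-391\right) + 197670} = -3 - \frac{10182}{-4301 + 197670} = -3 - \frac{10182}{193369} = - \frac{590289}{193369} \approx -3.0527$)
$\sqrt{g + 193401} = \sqrt{- \frac{590289}{193369} + 193401} = \sqrt{\frac{37397167680}{193369}} = \frac{8 \sqrt{112991451829905}}{193369}$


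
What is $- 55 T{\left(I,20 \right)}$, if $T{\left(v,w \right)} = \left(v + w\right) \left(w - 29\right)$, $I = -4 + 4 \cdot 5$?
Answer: $17820$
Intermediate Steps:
$I = 16$ ($I = -4 + 20 = 16$)
$T{\left(v,w \right)} = \left(-29 + w\right) \left(v + w\right)$ ($T{\left(v,w \right)} = \left(v + w\right) \left(-29 + w\right) = \left(-29 + w\right) \left(v + w\right)$)
$- 55 T{\left(I,20 \right)} = - 55 \left(20^{2} - 464 - 580 + 16 \cdot 20\right) = - 55 \left(400 - 464 - 580 + 320\right) = \left(-55\right) \left(-324\right) = 17820$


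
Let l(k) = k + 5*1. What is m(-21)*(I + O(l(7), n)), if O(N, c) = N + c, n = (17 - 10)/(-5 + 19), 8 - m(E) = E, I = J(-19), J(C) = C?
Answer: -377/2 ≈ -188.50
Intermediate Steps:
I = -19
m(E) = 8 - E
l(k) = 5 + k (l(k) = k + 5 = 5 + k)
n = ½ (n = 7/14 = 7*(1/14) = ½ ≈ 0.50000)
m(-21)*(I + O(l(7), n)) = (8 - 1*(-21))*(-19 + ((5 + 7) + ½)) = (8 + 21)*(-19 + (12 + ½)) = 29*(-19 + 25/2) = 29*(-13/2) = -377/2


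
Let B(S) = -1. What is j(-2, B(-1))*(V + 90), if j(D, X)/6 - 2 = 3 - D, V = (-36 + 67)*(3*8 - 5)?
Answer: 28518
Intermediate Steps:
V = 589 (V = 31*(24 - 5) = 31*19 = 589)
j(D, X) = 30 - 6*D (j(D, X) = 12 + 6*(3 - D) = 12 + (18 - 6*D) = 30 - 6*D)
j(-2, B(-1))*(V + 90) = (30 - 6*(-2))*(589 + 90) = (30 + 12)*679 = 42*679 = 28518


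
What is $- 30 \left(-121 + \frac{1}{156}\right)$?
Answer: $\frac{94375}{26} \approx 3629.8$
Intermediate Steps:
$- 30 \left(-121 + \frac{1}{156}\right) = \left(-30\right) \left(- \frac{18875}{156}\right) = \frac{94375}{26}$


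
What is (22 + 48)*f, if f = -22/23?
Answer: -1540/23 ≈ -66.957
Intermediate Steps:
f = -22/23 (f = -22*1/23 = -22/23 ≈ -0.95652)
(22 + 48)*f = (22 + 48)*(-22/23) = 70*(-22/23) = -1540/23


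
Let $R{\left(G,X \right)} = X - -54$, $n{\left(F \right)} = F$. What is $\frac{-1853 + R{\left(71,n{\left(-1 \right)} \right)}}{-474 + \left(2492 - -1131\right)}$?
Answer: $- \frac{1800}{3149} \approx -0.57161$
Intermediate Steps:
$R{\left(G,X \right)} = 54 + X$ ($R{\left(G,X \right)} = X + 54 = 54 + X$)
$\frac{-1853 + R{\left(71,n{\left(-1 \right)} \right)}}{-474 + \left(2492 - -1131\right)} = \frac{-1853 + \left(54 - 1\right)}{-474 + \left(2492 - -1131\right)} = \frac{-1853 + 53}{-474 + \left(2492 + 1131\right)} = - \frac{1800}{-474 + 3623} = - \frac{1800}{3149}$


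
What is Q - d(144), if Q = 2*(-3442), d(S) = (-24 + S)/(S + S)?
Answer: -82613/12 ≈ -6884.4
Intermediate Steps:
d(S) = (-24 + S)/(2*S) (d(S) = (-24 + S)/((2*S)) = (-24 + S)*(1/(2*S)) = (-24 + S)/(2*S))
Q = -6884
Q - d(144) = -6884 - (-24 + 144)/(2*144) = -6884 - 120/(2*144) = -6884 - 1*5/12 = -6884 - 5/12 = -82613/12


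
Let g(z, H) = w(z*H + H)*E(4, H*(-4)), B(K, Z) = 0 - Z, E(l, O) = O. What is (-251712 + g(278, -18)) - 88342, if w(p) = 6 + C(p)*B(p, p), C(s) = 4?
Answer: 1106714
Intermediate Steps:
B(K, Z) = -Z
w(p) = 6 - 4*p (w(p) = 6 + 4*(-p) = 6 - 4*p)
g(z, H) = -4*H*(6 - 4*H - 4*H*z) (g(z, H) = (6 - 4*(z*H + H))*(H*(-4)) = (6 - 4*(H*z + H))*(-4*H) = (6 - 4*(H + H*z))*(-4*H) = (6 + (-4*H - 4*H*z))*(-4*H) = (6 - 4*H - 4*H*z)*(-4*H) = -4*H*(6 - 4*H - 4*H*z))
(-251712 + g(278, -18)) - 88342 = (-251712 + 8*(-18)*(-3 + 2*(-18)*(1 + 278))) - 88342 = (-251712 + 8*(-18)*(-3 + 2*(-18)*279)) - 88342 = (-251712 + 8*(-18)*(-3 - 10044)) - 88342 = (-251712 + 8*(-18)*(-10047)) - 88342 = (-251712 + 1446768) - 88342 = 1195056 - 88342 = 1106714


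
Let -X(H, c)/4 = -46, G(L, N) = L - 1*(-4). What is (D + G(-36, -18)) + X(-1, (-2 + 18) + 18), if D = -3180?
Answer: -3028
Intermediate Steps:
G(L, N) = 4 + L (G(L, N) = L + 4 = 4 + L)
X(H, c) = 184 (X(H, c) = -4*(-46) = 184)
(D + G(-36, -18)) + X(-1, (-2 + 18) + 18) = (-3180 + (4 - 36)) + 184 = (-3180 - 32) + 184 = -3212 + 184 = -3028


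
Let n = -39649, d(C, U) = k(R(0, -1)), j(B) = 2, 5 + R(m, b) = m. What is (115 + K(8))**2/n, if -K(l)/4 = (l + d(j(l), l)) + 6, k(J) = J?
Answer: -6241/39649 ≈ -0.15741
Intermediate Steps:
R(m, b) = -5 + m
d(C, U) = -5 (d(C, U) = -5 + 0 = -5)
K(l) = -4 - 4*l (K(l) = -4*((l - 5) + 6) = -4*((-5 + l) + 6) = -4*(1 + l) = -4 - 4*l)
(115 + K(8))**2/n = (115 + (-4 - 4*8))**2/(-39649) = (115 + (-4 - 32))**2*(-1/39649) = (115 - 36)**2*(-1/39649) = 79**2*(-1/39649) = 6241*(-1/39649) = -6241/39649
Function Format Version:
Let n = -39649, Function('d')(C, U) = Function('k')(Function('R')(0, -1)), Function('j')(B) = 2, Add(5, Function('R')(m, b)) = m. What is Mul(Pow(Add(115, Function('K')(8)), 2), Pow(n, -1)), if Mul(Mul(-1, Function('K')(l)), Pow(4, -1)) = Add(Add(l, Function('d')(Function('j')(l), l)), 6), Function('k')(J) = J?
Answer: Rational(-6241, 39649) ≈ -0.15741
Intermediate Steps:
Function('R')(m, b) = Add(-5, m)
Function('d')(C, U) = -5 (Function('d')(C, U) = Add(-5, 0) = -5)
Function('K')(l) = Add(-4, Mul(-4, l)) (Function('K')(l) = Mul(-4, Add(Add(l, -5), 6)) = Mul(-4, Add(Add(-5, l), 6)) = Mul(-4, Add(1, l)) = Add(-4, Mul(-4, l)))
Mul(Pow(Add(115, Function('K')(8)), 2), Pow(n, -1)) = Mul(Pow(Add(115, Add(-4, Mul(-4, 8))), 2), Pow(-39649, -1)) = Mul(Pow(Add(115, Add(-4, -32)), 2), Rational(-1, 39649)) = Mul(Pow(Add(115, -36), 2), Rational(-1, 39649)) = Mul(Pow(79, 2), Rational(-1, 39649)) = Mul(6241, Rational(-1, 39649)) = Rational(-6241, 39649)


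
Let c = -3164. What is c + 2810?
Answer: -354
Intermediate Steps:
c + 2810 = -3164 + 2810 = -354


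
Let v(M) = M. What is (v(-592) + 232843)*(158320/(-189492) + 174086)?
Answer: 638453082865666/15791 ≈ 4.0431e+10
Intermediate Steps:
(v(-592) + 232843)*(158320/(-189492) + 174086) = (-592 + 232843)*(158320/(-189492) + 174086) = 232251*(158320*(-1/189492) + 174086) = 232251*(-39580/47373 + 174086) = 232251*(8246936498/47373) = 638453082865666/15791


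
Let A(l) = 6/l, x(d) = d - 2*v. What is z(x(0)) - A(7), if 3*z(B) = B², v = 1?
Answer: 10/21 ≈ 0.47619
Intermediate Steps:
x(d) = -2 + d (x(d) = d - 2*1 = d - 2 = -2 + d)
z(B) = B²/3
z(x(0)) - A(7) = (-2 + 0)²/3 - 6/7 = (⅓)*(-2)² - 6/7 = (⅓)*4 - 1*6/7 = 4/3 - 6/7 = 10/21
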